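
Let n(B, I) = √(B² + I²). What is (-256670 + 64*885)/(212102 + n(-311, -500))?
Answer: -42426763060/44986911683 + 200030*√346721/44986911683 ≈ -0.94047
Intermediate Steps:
(-256670 + 64*885)/(212102 + n(-311, -500)) = (-256670 + 64*885)/(212102 + √((-311)² + (-500)²)) = (-256670 + 56640)/(212102 + √(96721 + 250000)) = -200030/(212102 + √346721)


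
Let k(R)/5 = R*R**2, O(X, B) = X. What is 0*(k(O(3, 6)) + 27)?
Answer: 0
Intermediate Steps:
k(R) = 5*R**3 (k(R) = 5*(R*R**2) = 5*R**3)
0*(k(O(3, 6)) + 27) = 0*(5*3**3 + 27) = 0*(5*27 + 27) = 0*(135 + 27) = 0*162 = 0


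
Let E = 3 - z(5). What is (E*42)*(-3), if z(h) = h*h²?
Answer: 15372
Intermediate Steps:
z(h) = h³
E = -122 (E = 3 - 1*5³ = 3 - 1*125 = 3 - 125 = -122)
(E*42)*(-3) = -122*42*(-3) = -5124*(-3) = 15372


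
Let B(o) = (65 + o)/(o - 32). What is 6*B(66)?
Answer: 393/17 ≈ 23.118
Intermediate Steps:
B(o) = (65 + o)/(-32 + o)
6*B(66) = 6*((65 + 66)/(-32 + 66)) = 6*(131/34) = 393/17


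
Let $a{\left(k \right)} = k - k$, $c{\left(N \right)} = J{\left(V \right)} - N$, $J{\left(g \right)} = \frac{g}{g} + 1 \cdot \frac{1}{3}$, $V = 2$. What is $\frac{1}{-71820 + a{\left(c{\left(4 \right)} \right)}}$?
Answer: $- \frac{1}{71820} \approx -1.3924 \cdot 10^{-5}$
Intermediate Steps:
$J{\left(g \right)} = \frac{4}{3}$ ($J{\left(g \right)} = 1 + 1 \cdot \frac{1}{3} = 1 + \frac{1}{3} = \frac{4}{3}$)
$c{\left(N \right)} = \frac{4}{3} - N$
$a{\left(k \right)} = 0$
$\frac{1}{-71820 + a{\left(c{\left(4 \right)} \right)}} = \frac{1}{-71820 + 0} = \frac{1}{-71820} = - \frac{1}{71820}$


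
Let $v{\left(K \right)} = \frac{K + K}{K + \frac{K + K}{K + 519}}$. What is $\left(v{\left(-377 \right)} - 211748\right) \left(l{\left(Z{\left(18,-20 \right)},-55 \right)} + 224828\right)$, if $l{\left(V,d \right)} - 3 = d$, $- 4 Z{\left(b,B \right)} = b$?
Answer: $- \frac{428358826258}{9} \approx -4.7595 \cdot 10^{10}$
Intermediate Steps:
$Z{\left(b,B \right)} = - \frac{b}{4}$
$l{\left(V,d \right)} = 3 + d$
$v{\left(K \right)} = \frac{2 K}{K + \frac{2 K}{519 + K}}$
$\left(v{\left(-377 \right)} - 211748\right) \left(l{\left(Z{\left(18,-20 \right)},-55 \right)} + 224828\right) = \left(\frac{2 \left(519 - 377\right)}{521 - 377} - 211748\right) \left(\left(3 - 55\right) + 224828\right) = \left(2 \cdot \frac{1}{144} \cdot 142 - 211748\right) \left(-52 + 224828\right) = \left(2 \cdot \frac{1}{144} \cdot 142 - 211748\right) 224776 = \left(\frac{71}{36} - 211748\right) 224776 = \left(- \frac{7622857}{36}\right) 224776 = - \frac{428358826258}{9}$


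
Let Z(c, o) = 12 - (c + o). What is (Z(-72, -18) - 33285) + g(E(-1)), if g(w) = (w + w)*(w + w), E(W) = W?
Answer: -33179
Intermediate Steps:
g(w) = 4*w**2 (g(w) = (2*w)*(2*w) = 4*w**2)
Z(c, o) = 12 - c - o (Z(c, o) = 12 + (-c - o) = 12 - c - o)
(Z(-72, -18) - 33285) + g(E(-1)) = ((12 - 1*(-72) - 1*(-18)) - 33285) + 4*(-1)**2 = ((12 + 72 + 18) - 33285) + 4*1 = (102 - 33285) + 4 = -33183 + 4 = -33179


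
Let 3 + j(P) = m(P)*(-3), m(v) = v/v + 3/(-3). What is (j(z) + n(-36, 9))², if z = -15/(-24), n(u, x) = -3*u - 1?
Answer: 10816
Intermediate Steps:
m(v) = 0 (m(v) = 1 + 3*(-⅓) = 1 - 1 = 0)
n(u, x) = -1 - 3*u
z = 5/8 (z = -15*(-1/24) = 5/8 ≈ 0.62500)
j(P) = -3 (j(P) = -3 + 0*(-3) = -3 + 0 = -3)
(j(z) + n(-36, 9))² = (-3 + (-1 - 3*(-36)))² = (-3 + (-1 + 108))² = (-3 + 107)² = 104² = 10816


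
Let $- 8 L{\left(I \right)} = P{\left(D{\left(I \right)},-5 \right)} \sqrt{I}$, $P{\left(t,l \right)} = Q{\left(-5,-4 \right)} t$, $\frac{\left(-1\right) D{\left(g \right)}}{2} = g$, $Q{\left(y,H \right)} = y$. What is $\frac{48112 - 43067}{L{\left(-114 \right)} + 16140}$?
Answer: $\frac{2171368}{7008387} - \frac{19171 i \sqrt{114}}{7008387} \approx 0.30982 - 0.029206 i$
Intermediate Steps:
$D{\left(g \right)} = - 2 g$
$P{\left(t,l \right)} = - 5 t$
$L{\left(I \right)} = - \frac{5 I^{\frac{3}{2}}}{4}$ ($L{\left(I \right)} = - \frac{- 5 \left(- 2 I\right) \sqrt{I}}{8} = - \frac{10 I \sqrt{I}}{8} = - \frac{10 I^{\frac{3}{2}}}{8} = - \frac{5 I^{\frac{3}{2}}}{4}$)
$\frac{48112 - 43067}{L{\left(-114 \right)} + 16140} = \frac{48112 - 43067}{- \frac{5 \left(-114\right)^{\frac{3}{2}}}{4} + 16140} = \frac{5045}{- \frac{5 \left(- 114 i \sqrt{114}\right)}{4} + 16140} = \frac{5045}{\frac{285 i \sqrt{114}}{2} + 16140} = \frac{5045}{16140 + \frac{285 i \sqrt{114}}{2}}$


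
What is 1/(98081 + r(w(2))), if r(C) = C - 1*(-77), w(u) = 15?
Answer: 1/98173 ≈ 1.0186e-5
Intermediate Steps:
r(C) = 77 + C (r(C) = C + 77 = 77 + C)
1/(98081 + r(w(2))) = 1/(98081 + (77 + 15)) = 1/(98081 + 92) = 1/98173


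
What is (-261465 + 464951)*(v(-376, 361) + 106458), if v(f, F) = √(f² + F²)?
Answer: 21662712588 + 203486*√271697 ≈ 2.1769e+10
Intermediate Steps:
v(f, F) = √(F² + f²)
(-261465 + 464951)*(v(-376, 361) + 106458) = (-261465 + 464951)*(√(361² + (-376)²) + 106458) = 203486*(√(130321 + 141376) + 106458) = 203486*(√271697 + 106458) = 203486*(106458 + √271697) = 21662712588 + 203486*√271697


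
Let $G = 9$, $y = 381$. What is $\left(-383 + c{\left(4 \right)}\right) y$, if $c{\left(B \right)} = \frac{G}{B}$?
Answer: $- \frac{580263}{4} \approx -1.4507 \cdot 10^{5}$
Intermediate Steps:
$c{\left(B \right)} = \frac{9}{B}$
$\left(-383 + c{\left(4 \right)}\right) y = \left(-383 + \frac{9}{4}\right) 381 = \left(- \frac{1523}{4}\right) 381 = - \frac{580263}{4}$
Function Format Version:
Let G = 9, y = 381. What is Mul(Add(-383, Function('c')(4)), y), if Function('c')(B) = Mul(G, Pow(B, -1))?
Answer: Rational(-580263, 4) ≈ -1.4507e+5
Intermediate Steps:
Function('c')(B) = Mul(9, Pow(B, -1))
Mul(Add(-383, Function('c')(4)), y) = Mul(Add(-383, Mul(9, Pow(4, -1))), 381) = Mul(Add(-383, Mul(9, Rational(1, 4))), 381) = Mul(Add(-383, Rational(9, 4)), 381) = Mul(Rational(-1523, 4), 381) = Rational(-580263, 4)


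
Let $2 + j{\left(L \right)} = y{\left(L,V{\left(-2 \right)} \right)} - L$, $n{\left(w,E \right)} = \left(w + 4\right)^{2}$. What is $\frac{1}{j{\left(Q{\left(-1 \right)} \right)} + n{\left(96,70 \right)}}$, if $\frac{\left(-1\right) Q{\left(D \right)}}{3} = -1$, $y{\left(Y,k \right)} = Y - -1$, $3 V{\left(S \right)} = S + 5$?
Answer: $\frac{1}{9999} \approx 0.00010001$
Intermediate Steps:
$V{\left(S \right)} = \frac{5}{3} + \frac{S}{3}$ ($V{\left(S \right)} = \frac{S + 5}{3} = \frac{5 + S}{3} = \frac{5}{3} + \frac{S}{3}$)
$y{\left(Y,k \right)} = 1 + Y$ ($y{\left(Y,k \right)} = Y + 1 = 1 + Y$)
$n{\left(w,E \right)} = \left(4 + w\right)^{2}$
$Q{\left(D \right)} = 3$ ($Q{\left(D \right)} = \left(-3\right) \left(-1\right) = 3$)
$j{\left(L \right)} = -1$ ($j{\left(L \right)} = -2 + \left(\left(1 + L\right) - L\right) = -2 + 1 = -1$)
$\frac{1}{j{\left(Q{\left(-1 \right)} \right)} + n{\left(96,70 \right)}} = \frac{1}{-1 + \left(4 + 96\right)^{2}} = \frac{1}{-1 + 100^{2}} = \frac{1}{-1 + 10000} = \frac{1}{9999}$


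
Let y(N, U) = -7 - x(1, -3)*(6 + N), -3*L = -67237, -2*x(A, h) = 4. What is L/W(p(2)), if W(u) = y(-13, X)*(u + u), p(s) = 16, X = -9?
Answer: -67237/2016 ≈ -33.352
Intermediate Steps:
x(A, h) = -2 (x(A, h) = -1/2*4 = -2)
L = 67237/3 (L = -1/3*(-67237) = 67237/3 ≈ 22412.)
y(N, U) = 5 + 2*N (y(N, U) = -7 - (-2)*(6 + N) = -7 - (-12 - 2*N) = -7 + (12 + 2*N) = 5 + 2*N)
W(u) = -42*u (W(u) = (5 + 2*(-13))*(u + u) = (5 - 26)*(2*u) = -42*u)
L/W(p(2)) = 67237/(3*((-42*16))) = (67237/3)/(-672) = (67237/3)*(-1/672) = -67237/2016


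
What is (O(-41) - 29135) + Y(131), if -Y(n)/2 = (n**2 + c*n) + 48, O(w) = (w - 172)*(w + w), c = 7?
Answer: -47921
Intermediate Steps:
O(w) = 2*w*(-172 + w) (O(w) = (-172 + w)*(2*w) = 2*w*(-172 + w))
Y(n) = -96 - 14*n - 2*n**2 (Y(n) = -2*((n**2 + 7*n) + 48) = -2*(48 + n**2 + 7*n) = -96 - 14*n - 2*n**2)
(O(-41) - 29135) + Y(131) = (2*(-41)*(-172 - 41) - 29135) + (-96 - 14*131 - 2*131**2) = (2*(-41)*(-213) - 29135) + (-96 - 1834 - 2*17161) = (17466 - 29135) + (-96 - 1834 - 34322) = -11669 - 36252 = -47921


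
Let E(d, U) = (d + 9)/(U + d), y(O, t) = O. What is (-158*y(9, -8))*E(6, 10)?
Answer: -10665/8 ≈ -1333.1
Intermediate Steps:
E(d, U) = (9 + d)/(U + d)
(-158*y(9, -8))*E(6, 10) = (-158*9)*((9 + 6)/(10 + 6)) = -1422*15/16 = -10665/8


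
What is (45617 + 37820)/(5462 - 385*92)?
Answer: -83437/29958 ≈ -2.7851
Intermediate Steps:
(45617 + 37820)/(5462 - 385*92) = 83437/(5462 - 35420) = 83437/(-29958) = 83437*(-1/29958) = -83437/29958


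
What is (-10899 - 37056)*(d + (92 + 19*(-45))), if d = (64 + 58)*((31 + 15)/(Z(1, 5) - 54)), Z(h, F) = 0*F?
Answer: 374160895/9 ≈ 4.1573e+7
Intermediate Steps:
Z(h, F) = 0
d = -2806/27 (d = (64 + 58)*((31 + 15)/(0 - 54)) = 122*(46/(-54)) = 122*(46*(-1/54)) = 122*(-23/27) = -2806/27 ≈ -103.93)
(-10899 - 37056)*(d + (92 + 19*(-45))) = (-10899 - 37056)*(-2806/27 + (92 + 19*(-45))) = -47955*(-2806/27 + (92 - 855)) = -47955*(-2806/27 - 763) = -47955*(-23407/27) = 374160895/9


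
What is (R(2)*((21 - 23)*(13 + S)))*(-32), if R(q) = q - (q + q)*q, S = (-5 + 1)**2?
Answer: -11136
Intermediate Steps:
S = 16 (S = (-4)**2 = 16)
R(q) = q - 2*q**2 (R(q) = q - 2*q*q = q - 2*q**2)
(R(2)*((21 - 23)*(13 + S)))*(-32) = ((2*(1 - 2*2))*((21 - 23)*(13 + 16)))*(-32) = ((2*(1 - 4))*(-2*29))*(-32) = ((2*(-3))*(-58))*(-32) = -6*(-58)*(-32) = 348*(-32) = -11136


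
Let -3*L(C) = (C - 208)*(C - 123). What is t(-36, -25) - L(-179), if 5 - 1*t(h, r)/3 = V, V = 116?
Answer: 38625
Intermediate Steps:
t(h, r) = -333 (t(h, r) = 15 - 3*116 = 15 - 348 = -333)
L(C) = -(-208 + C)*(-123 + C)/3 (L(C) = -(C - 208)*(C - 123)/3 = -(-208 + C)*(-123 + C)/3)
t(-36, -25) - L(-179) = -333 - (-8528 - ⅓*(-179)² + (331/3)*(-179)) = -333 - (-8528 - ⅓*32041 - 59249/3) = -333 - (-8528 - 32041/3 - 59249/3) = -333 - 1*(-38958) = -333 + 38958 = 38625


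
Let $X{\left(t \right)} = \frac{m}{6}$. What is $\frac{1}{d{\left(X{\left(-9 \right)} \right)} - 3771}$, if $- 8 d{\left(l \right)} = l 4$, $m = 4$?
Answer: $- \frac{3}{11314} \approx -0.00026516$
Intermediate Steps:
$X{\left(t \right)} = \frac{2}{3}$ ($X{\left(t \right)} = \frac{4}{6} = 4 \cdot \frac{1}{6} = \frac{2}{3}$)
$d{\left(l \right)} = - \frac{l}{2}$ ($d{\left(l \right)} = - \frac{l 4}{8} = - \frac{4 l}{8} = - \frac{l}{2}$)
$\frac{1}{d{\left(X{\left(-9 \right)} \right)} - 3771} = \frac{1}{\left(- \frac{1}{2}\right) \frac{2}{3} - 3771} = \frac{1}{- \frac{1}{3} - 3771} = \frac{1}{- \frac{11314}{3}} = - \frac{3}{11314}$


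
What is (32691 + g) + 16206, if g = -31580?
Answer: 17317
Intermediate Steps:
(32691 + g) + 16206 = (32691 - 31580) + 16206 = 1111 + 16206 = 17317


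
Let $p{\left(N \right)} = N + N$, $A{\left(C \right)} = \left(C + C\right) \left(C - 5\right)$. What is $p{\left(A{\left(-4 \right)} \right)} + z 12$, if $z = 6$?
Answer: $216$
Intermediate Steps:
$A{\left(C \right)} = 2 C \left(-5 + C\right)$
$p{\left(N \right)} = 2 N$
$p{\left(A{\left(-4 \right)} \right)} + z 12 = 2 \cdot 2 \left(-4\right) \left(-5 - 4\right) + 6 \cdot 12 = 2 \cdot 2 \left(-4\right) \left(-9\right) + 72 = 2 \cdot 72 + 72 = 144 + 72 = 216$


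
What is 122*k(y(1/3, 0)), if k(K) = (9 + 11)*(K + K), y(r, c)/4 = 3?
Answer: 58560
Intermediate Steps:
y(r, c) = 12 (y(r, c) = 4*3 = 12)
k(K) = 40*K (k(K) = 20*(2*K) = 40*K)
122*k(y(1/3, 0)) = 122*(40*12) = 122*480 = 58560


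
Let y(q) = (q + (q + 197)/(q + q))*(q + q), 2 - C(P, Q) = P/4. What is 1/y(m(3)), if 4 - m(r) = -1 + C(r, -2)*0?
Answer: 1/252 ≈ 0.0039683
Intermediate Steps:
C(P, Q) = 2 - P/4
m(r) = 5 (m(r) = 4 - (-1 + (2 - r/4)*0) = 4 - (-1 + 0) = 4 - 1*(-1) = 4 + 1 = 5)
y(q) = 2*q*(q + (197 + q)/(2*q)) (y(q) = (q + (197 + q)/((2*q)))*(2*q) = (q + (197 + q)*(1/(2*q)))*(2*q) = (q + (197 + q)/(2*q))*(2*q) = 2*q*(q + (197 + q)/(2*q)))
1/y(m(3)) = 1/(197 + 5 + 2*5²) = 1/(197 + 5 + 2*25) = 1/(197 + 5 + 50) = 1/252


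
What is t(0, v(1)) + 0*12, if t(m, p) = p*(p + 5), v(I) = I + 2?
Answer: 24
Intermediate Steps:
v(I) = 2 + I
t(m, p) = p*(5 + p)
t(0, v(1)) + 0*12 = (2 + 1)*(5 + (2 + 1)) + 0*12 = 3*(5 + 3) + 0 = 3*8 + 0 = 24 + 0 = 24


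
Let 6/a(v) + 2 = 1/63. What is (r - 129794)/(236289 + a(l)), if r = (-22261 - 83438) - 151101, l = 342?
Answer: -48324250/29535747 ≈ -1.6361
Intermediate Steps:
a(v) = -378/125 (a(v) = 6/(-2 + 1/63) = 6/(-125/63) = 6*(-63/125) = -378/125)
r = -256800 (r = -105699 - 151101 = -256800)
(r - 129794)/(236289 + a(l)) = (-256800 - 129794)/(236289 - 378/125) = -386594/29535747/125 = -386594*125/29535747 = -48324250/29535747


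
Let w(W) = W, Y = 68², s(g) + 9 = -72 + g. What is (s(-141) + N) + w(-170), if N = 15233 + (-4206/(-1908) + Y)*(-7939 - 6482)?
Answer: -7070163185/106 ≈ -6.6700e+7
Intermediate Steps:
s(g) = -81 + g (s(g) = -9 + (-72 + g) = -81 + g)
Y = 4624
N = -7070121633/106 (N = 15233 + (-4206/(-1908) + 4624)*(-7939 - 6482) = 15233 + (-4206*(-1/1908) + 4624)*(-14421) = 15233 + (701/318 + 4624)*(-14421) = 15233 + (1471133/318)*(-14421) = 15233 - 7071736331/106 = -7070121633/106 ≈ -6.6699e+7)
(s(-141) + N) + w(-170) = ((-81 - 141) - 7070121633/106) - 170 = (-222 - 7070121633/106) - 170 = -7070145165/106 - 170 = -7070163185/106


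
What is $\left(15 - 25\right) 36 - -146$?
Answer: $-214$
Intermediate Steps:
$\left(15 - 25\right) 36 - -146 = \left(-10\right) 36 + 146 = -360 + 146 = -214$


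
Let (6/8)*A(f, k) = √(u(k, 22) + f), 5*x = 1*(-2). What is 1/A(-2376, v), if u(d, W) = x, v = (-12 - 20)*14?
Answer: -3*I*√59410/47528 ≈ -0.015385*I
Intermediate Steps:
v = -448 (v = -32*14 = -448)
x = -⅖ (x = (1*(-2))/5 = (⅕)*(-2) = -⅖ ≈ -0.40000)
u(d, W) = -⅖
A(f, k) = 4*√(-⅖ + f)/3
1/A(-2376, v) = 1/(4*√(-10 + 25*(-2376))/15) = 1/(4*√(-10 - 59400)/15) = 1/(4*√(-59410)/15) = 1/(4*(I*√59410)/15) = 1/(4*I*√59410/15) = -3*I*√59410/47528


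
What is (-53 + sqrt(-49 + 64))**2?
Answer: (53 - sqrt(15))**2 ≈ 2413.5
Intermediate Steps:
(-53 + sqrt(-49 + 64))**2 = (-53 + sqrt(15))**2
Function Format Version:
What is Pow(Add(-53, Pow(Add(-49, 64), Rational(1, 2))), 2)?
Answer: Pow(Add(53, Mul(-1, Pow(15, Rational(1, 2)))), 2) ≈ 2413.5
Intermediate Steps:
Pow(Add(-53, Pow(Add(-49, 64), Rational(1, 2))), 2) = Pow(Add(-53, Pow(15, Rational(1, 2))), 2)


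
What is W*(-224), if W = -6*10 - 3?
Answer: 14112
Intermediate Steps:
W = -63 (W = -60 - 3 = -63)
W*(-224) = -63*(-224) = 14112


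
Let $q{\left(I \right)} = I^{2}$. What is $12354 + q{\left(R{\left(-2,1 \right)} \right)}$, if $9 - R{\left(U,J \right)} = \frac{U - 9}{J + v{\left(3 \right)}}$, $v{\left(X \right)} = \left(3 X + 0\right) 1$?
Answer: $\frac{1245601}{100} \approx 12456.0$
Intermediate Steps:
$v{\left(X \right)} = 3 X$ ($v{\left(X \right)} = 3 X 1 = 3 X$)
$R{\left(U,J \right)} = 9 - \frac{-9 + U}{9 + J}$ ($R{\left(U,J \right)} = 9 - \frac{U - 9}{J + 3 \cdot 3} = 9 - \frac{-9 + U}{J + 9} = 9 - \frac{-9 + U}{9 + J}$)
$12354 + q{\left(R{\left(-2,1 \right)} \right)} = 12354 + \left(\frac{90 - -2 + 9 \cdot 1}{9 + 1}\right)^{2} = 12354 + \left(\frac{90 + 2 + 9}{10}\right)^{2} = 12354 + \left(\frac{1}{10} \cdot 101\right)^{2} = 12354 + \left(\frac{101}{10}\right)^{2} = 12354 + \frac{10201}{100} = \frac{1245601}{100}$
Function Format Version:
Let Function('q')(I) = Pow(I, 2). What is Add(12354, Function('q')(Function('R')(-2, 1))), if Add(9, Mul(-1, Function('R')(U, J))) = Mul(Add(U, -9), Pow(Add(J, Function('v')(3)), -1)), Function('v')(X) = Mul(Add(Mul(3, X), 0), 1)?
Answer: Rational(1245601, 100) ≈ 12456.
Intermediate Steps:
Function('v')(X) = Mul(3, X) (Function('v')(X) = Mul(Mul(3, X), 1) = Mul(3, X))
Function('R')(U, J) = Add(9, Mul(-1, Pow(Add(9, J), -1), Add(-9, U))) (Function('R')(U, J) = Add(9, Mul(-1, Mul(Add(U, -9), Pow(Add(J, Mul(3, 3)), -1)))) = Add(9, Mul(-1, Mul(Add(-9, U), Pow(Add(J, 9), -1)))) = Add(9, Mul(-1, Mul(Add(-9, U), Pow(Add(9, J), -1)))) = Add(9, Mul(-1, Mul(Pow(Add(9, J), -1), Add(-9, U)))) = Add(9, Mul(-1, Pow(Add(9, J), -1), Add(-9, U))))
Add(12354, Function('q')(Function('R')(-2, 1))) = Add(12354, Pow(Mul(Pow(Add(9, 1), -1), Add(90, Mul(-1, -2), Mul(9, 1))), 2)) = Add(12354, Pow(Mul(Pow(10, -1), Add(90, 2, 9)), 2)) = Add(12354, Pow(Mul(Rational(1, 10), 101), 2)) = Add(12354, Pow(Rational(101, 10), 2)) = Add(12354, Rational(10201, 100)) = Rational(1245601, 100)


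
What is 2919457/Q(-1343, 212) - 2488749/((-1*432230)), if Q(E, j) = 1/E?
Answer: -1694700673015981/432230 ≈ -3.9208e+9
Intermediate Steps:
2919457/Q(-1343, 212) - 2488749/((-1*432230)) = 2919457/(1/(-1343)) - 2488749/((-1*432230)) = 2919457/(-1/1343) - 2488749/(-432230) = 2919457*(-1343) - 2488749*(-1/432230) = -3920830751 + 2488749/432230 = -1694700673015981/432230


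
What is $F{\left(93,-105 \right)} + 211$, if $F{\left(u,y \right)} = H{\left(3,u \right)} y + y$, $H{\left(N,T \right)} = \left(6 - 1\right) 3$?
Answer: $-1469$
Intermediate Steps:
$H{\left(N,T \right)} = 15$ ($H{\left(N,T \right)} = 5 \cdot 3 = 15$)
$F{\left(u,y \right)} = 16 y$ ($F{\left(u,y \right)} = 15 y + y = 16 y$)
$F{\left(93,-105 \right)} + 211 = 16 \left(-105\right) + 211 = -1680 + 211 = -1469$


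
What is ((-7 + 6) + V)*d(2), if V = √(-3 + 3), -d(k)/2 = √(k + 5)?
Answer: 2*√7 ≈ 5.2915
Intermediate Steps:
d(k) = -2*√(5 + k) (d(k) = -2*√(k + 5) = -2*√(5 + k))
V = 0 (V = √0 = 0)
((-7 + 6) + V)*d(2) = ((-7 + 6) + 0)*(-2*√(5 + 2)) = (-1 + 0)*(-2*√7) = -(-2)*√7 = 2*√7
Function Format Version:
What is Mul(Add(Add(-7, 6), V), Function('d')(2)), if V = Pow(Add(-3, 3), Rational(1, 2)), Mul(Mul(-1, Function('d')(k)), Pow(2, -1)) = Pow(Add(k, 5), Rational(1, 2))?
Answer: Mul(2, Pow(7, Rational(1, 2))) ≈ 5.2915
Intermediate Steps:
Function('d')(k) = Mul(-2, Pow(Add(5, k), Rational(1, 2))) (Function('d')(k) = Mul(-2, Pow(Add(k, 5), Rational(1, 2))) = Mul(-2, Pow(Add(5, k), Rational(1, 2))))
V = 0 (V = Pow(0, Rational(1, 2)) = 0)
Mul(Add(Add(-7, 6), V), Function('d')(2)) = Mul(Add(Add(-7, 6), 0), Mul(-2, Pow(Add(5, 2), Rational(1, 2)))) = Mul(Add(-1, 0), Mul(-2, Pow(7, Rational(1, 2)))) = Mul(-1, Mul(-2, Pow(7, Rational(1, 2)))) = Mul(2, Pow(7, Rational(1, 2)))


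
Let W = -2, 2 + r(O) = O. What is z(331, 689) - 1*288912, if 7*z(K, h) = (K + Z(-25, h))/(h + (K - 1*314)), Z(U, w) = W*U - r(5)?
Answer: -101985909/353 ≈ -2.8891e+5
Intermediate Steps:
r(O) = -2 + O
Z(U, w) = -3 - 2*U (Z(U, w) = -2*U - (-2 + 5) = -2*U - 1*3 = -2*U - 3 = -3 - 2*U)
z(K, h) = (47 + K)/(7*(-314 + K + h)) (z(K, h) = ((K + (-3 - 2*(-25)))/(h + (K - 1*314)))/7 = ((K + (-3 + 50))/(h + (K - 314)))/7 = ((K + 47)/(h + (-314 + K)))/7 = ((47 + K)/(-314 + K + h))/7 = (47 + K)/(7*(-314 + K + h)))
z(331, 689) - 1*288912 = (47 + 331)/(7*(-314 + 331 + 689)) - 1*288912 = (1/7)*378/706 - 288912 = (1/7)*(1/706)*378 - 288912 = 27/353 - 288912 = -101985909/353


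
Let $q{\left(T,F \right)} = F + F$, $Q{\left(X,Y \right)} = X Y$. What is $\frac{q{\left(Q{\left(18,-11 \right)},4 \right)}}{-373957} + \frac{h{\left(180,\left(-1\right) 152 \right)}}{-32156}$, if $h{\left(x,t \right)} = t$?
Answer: $\frac{14146054}{3006240323} \approx 0.0047056$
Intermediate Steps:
$q{\left(T,F \right)} = 2 F$
$\frac{q{\left(Q{\left(18,-11 \right)},4 \right)}}{-373957} + \frac{h{\left(180,\left(-1\right) 152 \right)}}{-32156} = \frac{2 \cdot 4}{-373957} + \frac{\left(-1\right) 152}{-32156} = 8 \left(- \frac{1}{373957}\right) - - \frac{38}{8039} = - \frac{8}{373957} + \frac{38}{8039} = \frac{14146054}{3006240323}$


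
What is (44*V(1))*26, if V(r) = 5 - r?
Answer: 4576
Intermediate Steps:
(44*V(1))*26 = (44*(5 - 1*1))*26 = (44*(5 - 1))*26 = (44*4)*26 = 176*26 = 4576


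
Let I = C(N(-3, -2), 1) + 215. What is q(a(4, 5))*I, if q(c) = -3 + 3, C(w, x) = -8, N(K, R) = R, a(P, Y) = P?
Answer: 0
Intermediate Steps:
q(c) = 0
I = 207 (I = -8 + 215 = 207)
q(a(4, 5))*I = 0*207 = 0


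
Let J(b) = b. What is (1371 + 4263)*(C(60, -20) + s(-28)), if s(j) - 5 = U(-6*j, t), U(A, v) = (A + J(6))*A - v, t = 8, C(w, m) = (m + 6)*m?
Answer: 166253706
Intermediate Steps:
C(w, m) = m*(6 + m) (C(w, m) = (6 + m)*m = m*(6 + m))
U(A, v) = -v + A*(6 + A) (U(A, v) = (A + 6)*A - v = (6 + A)*A - v = A*(6 + A) - v = -v + A*(6 + A))
s(j) = -3 - 36*j + 36*j² (s(j) = 5 + ((-6*j)² - 1*8 + 6*(-6*j)) = 5 + (36*j² - 8 - 36*j) = 5 + (-8 - 36*j + 36*j²) = -3 - 36*j + 36*j²)
(1371 + 4263)*(C(60, -20) + s(-28)) = (1371 + 4263)*(-20*(6 - 20) + (-3 - 36*(-28) + 36*(-28)²)) = 5634*(-20*(-14) + (-3 + 1008 + 36*784)) = 5634*(280 + (-3 + 1008 + 28224)) = 5634*(280 + 29229) = 5634*29509 = 166253706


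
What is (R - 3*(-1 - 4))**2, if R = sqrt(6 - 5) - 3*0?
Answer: 256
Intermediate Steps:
R = 1 (R = sqrt(1) + 0 = 1 + 0 = 1)
(R - 3*(-1 - 4))**2 = (1 - 3*(-1 - 4))**2 = (1 - 3*(-5))**2 = (1 + 15)**2 = 16**2 = 256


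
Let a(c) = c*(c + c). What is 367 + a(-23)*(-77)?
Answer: -81099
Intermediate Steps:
a(c) = 2*c² (a(c) = c*(2*c) = 2*c²)
367 + a(-23)*(-77) = 367 + (2*(-23)²)*(-77) = 367 + (2*529)*(-77) = 367 + 1058*(-77) = 367 - 81466 = -81099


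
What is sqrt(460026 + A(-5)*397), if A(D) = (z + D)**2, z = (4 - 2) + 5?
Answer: sqrt(461614) ≈ 679.42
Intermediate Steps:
z = 7 (z = 2 + 5 = 7)
A(D) = (7 + D)**2
sqrt(460026 + A(-5)*397) = sqrt(460026 + (7 - 5)**2*397) = sqrt(460026 + 2**2*397) = sqrt(460026 + 4*397) = sqrt(460026 + 1588) = sqrt(461614)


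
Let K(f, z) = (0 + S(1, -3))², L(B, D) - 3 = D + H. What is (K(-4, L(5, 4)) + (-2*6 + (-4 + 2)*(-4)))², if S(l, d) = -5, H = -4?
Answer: 441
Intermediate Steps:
L(B, D) = -1 + D (L(B, D) = 3 + (D - 4) = 3 + (-4 + D) = -1 + D)
K(f, z) = 25 (K(f, z) = (0 - 5)² = (-5)² = 25)
(K(-4, L(5, 4)) + (-2*6 + (-4 + 2)*(-4)))² = (25 + (-2*6 + (-4 + 2)*(-4)))² = (25 + (-12 - 2*(-4)))² = (25 + (-12 + 8))² = (25 - 4)² = 21² = 441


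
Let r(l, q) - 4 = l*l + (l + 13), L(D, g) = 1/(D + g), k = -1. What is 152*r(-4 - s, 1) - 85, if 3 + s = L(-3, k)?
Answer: 4941/2 ≈ 2470.5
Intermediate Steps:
s = -13/4 (s = -3 + 1/(-3 - 1) = -3 + 1/(-4) = -3 - ¼ = -13/4 ≈ -3.2500)
r(l, q) = 17 + l + l² (r(l, q) = 4 + (l*l + (l + 13)) = 4 + (l² + (13 + l)) = 4 + (13 + l + l²) = 17 + l + l²)
152*r(-4 - s, 1) - 85 = 152*(17 + (-4 - 1*(-13/4)) + (-4 - 1*(-13/4))²) - 85 = 152*(17 + (-4 + 13/4) + (-4 + 13/4)²) - 85 = 152*(17 - ¾ + (-¾)²) - 85 = 152*(17 - ¾ + 9/16) - 85 = 152*(269/16) - 85 = 5111/2 - 85 = 4941/2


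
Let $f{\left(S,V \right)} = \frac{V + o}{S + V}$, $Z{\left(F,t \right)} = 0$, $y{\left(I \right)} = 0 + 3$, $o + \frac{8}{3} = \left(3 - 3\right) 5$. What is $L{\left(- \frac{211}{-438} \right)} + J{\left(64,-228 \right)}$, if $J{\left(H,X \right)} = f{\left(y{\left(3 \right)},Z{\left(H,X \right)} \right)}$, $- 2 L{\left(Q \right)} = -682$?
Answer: $\frac{3061}{9} \approx 340.11$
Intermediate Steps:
$o = - \frac{8}{3}$ ($o = - \frac{8}{3} + \left(3 - 3\right) 5 = - \frac{8}{3} + 0 \cdot 5 = - \frac{8}{3} + 0 = - \frac{8}{3} \approx -2.6667$)
$y{\left(I \right)} = 3$
$L{\left(Q \right)} = 341$ ($L{\left(Q \right)} = \left(- \frac{1}{2}\right) \left(-682\right) = 341$)
$f{\left(S,V \right)} = \frac{- \frac{8}{3} + V}{S + V}$ ($f{\left(S,V \right)} = \frac{V - \frac{8}{3}}{S + V} = \frac{- \frac{8}{3} + V}{S + V}$)
$J{\left(H,X \right)} = - \frac{8}{9}$ ($J{\left(H,X \right)} = \frac{- \frac{8}{3} + 0}{3 + 0} = \frac{1}{3} \left(- \frac{8}{3}\right) = - \frac{8}{9}$)
$L{\left(- \frac{211}{-438} \right)} + J{\left(64,-228 \right)} = 341 - \frac{8}{9} = \frac{3061}{9}$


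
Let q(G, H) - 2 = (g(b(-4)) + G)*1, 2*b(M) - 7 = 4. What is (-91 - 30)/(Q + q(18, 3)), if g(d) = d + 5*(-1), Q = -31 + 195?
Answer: -242/369 ≈ -0.65583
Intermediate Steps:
b(M) = 11/2 (b(M) = 7/2 + (1/2)*4 = 7/2 + 2 = 11/2)
Q = 164
g(d) = -5 + d (g(d) = d - 5 = -5 + d)
q(G, H) = 5/2 + G (q(G, H) = 2 + ((-5 + 11/2) + G)*1 = 2 + (1/2 + G)*1 = 2 + (1/2 + G) = 5/2 + G)
(-91 - 30)/(Q + q(18, 3)) = (-91 - 30)/(164 + (5/2 + 18)) = -121/(164 + 41/2) = -121/369/2 = -121*2/369 = -242/369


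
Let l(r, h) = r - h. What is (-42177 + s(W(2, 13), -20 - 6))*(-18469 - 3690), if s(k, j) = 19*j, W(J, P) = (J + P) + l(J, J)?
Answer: 945546689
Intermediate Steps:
W(J, P) = J + P (W(J, P) = (J + P) + (J - J) = (J + P) + 0 = J + P)
(-42177 + s(W(2, 13), -20 - 6))*(-18469 - 3690) = (-42177 + 19*(-20 - 6))*(-18469 - 3690) = (-42177 + 19*(-26))*(-22159) = (-42177 - 494)*(-22159) = -42671*(-22159) = 945546689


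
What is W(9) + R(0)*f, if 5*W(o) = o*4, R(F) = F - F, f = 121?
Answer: 36/5 ≈ 7.2000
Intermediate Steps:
R(F) = 0
W(o) = 4*o/5 (W(o) = (o*4)/5 = (4*o)/5 = 4*o/5)
W(9) + R(0)*f = (⅘)*9 + 0*121 = 36/5 + 0 = 36/5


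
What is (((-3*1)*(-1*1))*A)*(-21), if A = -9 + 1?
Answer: 504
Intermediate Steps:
A = -8
(((-3*1)*(-1*1))*A)*(-21) = (((-3*1)*(-1*1))*(-8))*(-21) = (-3*(-1)*(-8))*(-21) = (3*(-8))*(-21) = -24*(-21) = 504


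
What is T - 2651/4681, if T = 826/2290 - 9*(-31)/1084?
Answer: 300646927/5809963580 ≈ 0.051747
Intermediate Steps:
T = 767147/1241180 (T = 826*(1/2290) + 279*(1/1084) = 413/1145 + 279/1084 = 767147/1241180 ≈ 0.61808)
T - 2651/4681 = 767147/1241180 - 2651/4681 = 300646927/5809963580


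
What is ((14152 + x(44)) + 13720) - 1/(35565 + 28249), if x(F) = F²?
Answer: 1902167711/63814 ≈ 29808.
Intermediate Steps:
((14152 + x(44)) + 13720) - 1/(35565 + 28249) = ((14152 + 44²) + 13720) - 1/(35565 + 28249) = ((14152 + 1936) + 13720) - 1/63814 = (16088 + 13720) - 1*1/63814 = 29808 - 1/63814 = 1902167711/63814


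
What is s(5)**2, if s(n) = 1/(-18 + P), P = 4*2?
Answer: 1/100 ≈ 0.010000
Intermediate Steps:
P = 8
s(n) = -1/10 (s(n) = 1/(-18 + 8) = 1/(-10) = -1/10)
s(5)**2 = (-1/10)**2 = 1/100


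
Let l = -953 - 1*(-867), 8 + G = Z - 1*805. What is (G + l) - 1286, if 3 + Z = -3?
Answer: -2191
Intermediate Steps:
Z = -6 (Z = -3 - 3 = -6)
G = -819 (G = -8 + (-6 - 1*805) = -8 + (-6 - 805) = -8 - 811 = -819)
l = -86 (l = -953 + 867 = -86)
(G + l) - 1286 = (-819 - 86) - 1286 = -905 - 1286 = -2191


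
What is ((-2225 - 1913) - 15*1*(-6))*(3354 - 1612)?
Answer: -7051616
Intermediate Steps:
((-2225 - 1913) - 15*1*(-6))*(3354 - 1612) = (-4138 - 15*(-6))*1742 = (-4138 + 90)*1742 = -4048*1742 = -7051616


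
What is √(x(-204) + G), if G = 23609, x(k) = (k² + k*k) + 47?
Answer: 2*√26722 ≈ 326.94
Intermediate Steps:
x(k) = 47 + 2*k² (x(k) = (k² + k²) + 47 = 2*k² + 47 = 47 + 2*k²)
√(x(-204) + G) = √((47 + 2*(-204)²) + 23609) = √((47 + 2*41616) + 23609) = √((47 + 83232) + 23609) = √(83279 + 23609) = √106888 = 2*√26722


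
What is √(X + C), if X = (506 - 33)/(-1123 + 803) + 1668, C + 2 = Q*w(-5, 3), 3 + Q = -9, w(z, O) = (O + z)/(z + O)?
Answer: √2644035/40 ≈ 40.651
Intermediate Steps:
w(z, O) = 1 (w(z, O) = (O + z)/(O + z) = 1)
Q = -12 (Q = -3 - 9 = -12)
C = -14 (C = -2 - 12*1 = -2 - 12 = -14)
X = 533287/320 (X = 473/(-320) + 1668 = 473*(-1/320) + 1668 = -473/320 + 1668 = 533287/320 ≈ 1666.5)
√(X + C) = √(533287/320 - 14) = √(528807/320) = √2644035/40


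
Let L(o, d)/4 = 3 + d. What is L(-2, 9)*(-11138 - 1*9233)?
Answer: -977808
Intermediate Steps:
L(o, d) = 12 + 4*d (L(o, d) = 4*(3 + d) = 12 + 4*d)
L(-2, 9)*(-11138 - 1*9233) = (12 + 4*9)*(-11138 - 1*9233) = (12 + 36)*(-11138 - 9233) = 48*(-20371) = -977808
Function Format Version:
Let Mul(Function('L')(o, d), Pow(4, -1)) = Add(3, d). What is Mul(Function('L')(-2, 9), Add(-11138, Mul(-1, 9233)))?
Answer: -977808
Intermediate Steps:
Function('L')(o, d) = Add(12, Mul(4, d)) (Function('L')(o, d) = Mul(4, Add(3, d)) = Add(12, Mul(4, d)))
Mul(Function('L')(-2, 9), Add(-11138, Mul(-1, 9233))) = Mul(Add(12, Mul(4, 9)), Add(-11138, Mul(-1, 9233))) = Mul(Add(12, 36), Add(-11138, -9233)) = Mul(48, -20371) = -977808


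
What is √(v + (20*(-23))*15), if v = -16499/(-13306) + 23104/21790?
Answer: 3*I*√16106874794167712690/144968870 ≈ 83.052*I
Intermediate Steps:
v = 333467517/144968870 (v = -16499*(-1/13306) + 23104*(1/21790) = 16499/13306 + 11552/10895 = 333467517/144968870 ≈ 2.3003)
√(v + (20*(-23))*15) = √(333467517/144968870 + (20*(-23))*15) = √(333467517/144968870 - 460*15) = √(333467517/144968870 - 6900) = √(-999951735483/144968870) = 3*I*√16106874794167712690/144968870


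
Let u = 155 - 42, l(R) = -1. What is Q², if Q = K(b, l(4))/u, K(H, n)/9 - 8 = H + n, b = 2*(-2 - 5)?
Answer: 3969/12769 ≈ 0.31083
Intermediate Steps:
u = 113
b = -14 (b = 2*(-7) = -14)
K(H, n) = 72 + 9*H + 9*n (K(H, n) = 72 + 9*(H + n) = 72 + (9*H + 9*n) = 72 + 9*H + 9*n)
Q = -63/113 (Q = (72 + 9*(-14) + 9*(-1))/113 = (72 - 126 - 9)*(1/113) = -63*1/113 = -63/113 ≈ -0.55752)
Q² = (-63/113)² = 3969/12769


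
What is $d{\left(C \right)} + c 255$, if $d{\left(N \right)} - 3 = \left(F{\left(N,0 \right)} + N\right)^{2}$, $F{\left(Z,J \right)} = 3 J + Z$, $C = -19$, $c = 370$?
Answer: $95797$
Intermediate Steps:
$F{\left(Z,J \right)} = Z + 3 J$
$d{\left(N \right)} = 3 + 4 N^{2}$ ($d{\left(N \right)} = 3 + \left(\left(N + 3 \cdot 0\right) + N\right)^{2} = 3 + \left(\left(N + 0\right) + N\right)^{2} = 3 + \left(N + N\right)^{2} = 3 + \left(2 N\right)^{2} = 3 + 4 N^{2}$)
$d{\left(C \right)} + c 255 = \left(3 + 4 \left(-19\right)^{2}\right) + 370 \cdot 255 = \left(3 + 4 \cdot 361\right) + 94350 = \left(3 + 1444\right) + 94350 = 1447 + 94350 = 95797$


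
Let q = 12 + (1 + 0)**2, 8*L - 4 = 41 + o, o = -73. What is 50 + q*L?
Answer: 9/2 ≈ 4.5000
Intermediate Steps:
L = -7/2 (L = 1/2 + (41 - 73)/8 = 1/2 + (1/8)*(-32) = 1/2 - 4 = -7/2 ≈ -3.5000)
q = 13 (q = 12 + 1**2 = 12 + 1 = 13)
50 + q*L = 50 + 13*(-7/2) = 50 - 91/2 = 9/2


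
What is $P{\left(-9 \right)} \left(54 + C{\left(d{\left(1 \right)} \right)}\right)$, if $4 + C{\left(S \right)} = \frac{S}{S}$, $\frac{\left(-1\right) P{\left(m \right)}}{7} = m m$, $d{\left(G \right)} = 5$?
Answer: $-28917$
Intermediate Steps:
$P{\left(m \right)} = - 7 m^{2}$ ($P{\left(m \right)} = - 7 m m = - 7 m^{2}$)
$C{\left(S \right)} = -3$ ($C{\left(S \right)} = -4 + \frac{S}{S} = -4 + 1 = -3$)
$P{\left(-9 \right)} \left(54 + C{\left(d{\left(1 \right)} \right)}\right) = - 7 \left(-9\right)^{2} \left(54 - 3\right) = \left(-7\right) 81 \cdot 51 = \left(-567\right) 51 = -28917$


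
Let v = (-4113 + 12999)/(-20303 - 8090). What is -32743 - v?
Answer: -929663113/28393 ≈ -32743.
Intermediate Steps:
v = -8886/28393 (v = 8886/(-28393) = 8886*(-1/28393) = -8886/28393 ≈ -0.31296)
-32743 - v = -32743 - 1*(-8886/28393) = -32743 + 8886/28393 = -929663113/28393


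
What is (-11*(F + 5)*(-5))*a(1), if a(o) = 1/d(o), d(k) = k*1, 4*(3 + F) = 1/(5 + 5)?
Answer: 891/8 ≈ 111.38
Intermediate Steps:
F = -119/40 (F = -3 + 1/(4*(5 + 5)) = -3 + (¼)/10 = -3 + (¼)*(⅒) = -3 + 1/40 = -119/40 ≈ -2.9750)
d(k) = k
a(o) = 1/o
(-11*(F + 5)*(-5))*a(1) = -11*(-119/40 + 5)*(-5)/1 = -891*(-5)/40*1 = -11*(-81/8)*1 = (891/8)*1 = 891/8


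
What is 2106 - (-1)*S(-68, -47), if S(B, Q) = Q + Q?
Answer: 2012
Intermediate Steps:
S(B, Q) = 2*Q
2106 - (-1)*S(-68, -47) = 2106 - (-1)*2*(-47) = 2106 - (-1)*(-94) = 2106 - 1*94 = 2106 - 94 = 2012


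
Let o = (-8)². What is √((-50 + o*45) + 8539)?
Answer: √11369 ≈ 106.63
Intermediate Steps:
o = 64
√((-50 + o*45) + 8539) = √((-50 + 64*45) + 8539) = √((-50 + 2880) + 8539) = √(2830 + 8539) = √11369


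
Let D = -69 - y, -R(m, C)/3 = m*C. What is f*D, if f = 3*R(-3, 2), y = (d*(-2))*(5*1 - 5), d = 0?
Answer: -3726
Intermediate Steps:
R(m, C) = -3*C*m (R(m, C) = -3*m*C = -3*C*m)
y = 0 (y = (0*(-2))*(5*1 - 5) = 0*(5 - 5) = 0*0 = 0)
D = -69 (D = -69 - 1*0 = -69 + 0 = -69)
f = 54 (f = 3*(-3*2*(-3)) = 3*18 = 54)
f*D = 54*(-69) = -3726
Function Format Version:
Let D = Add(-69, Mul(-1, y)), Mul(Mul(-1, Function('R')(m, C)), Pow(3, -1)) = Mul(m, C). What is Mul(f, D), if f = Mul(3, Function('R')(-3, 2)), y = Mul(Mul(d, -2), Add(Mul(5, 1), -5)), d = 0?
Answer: -3726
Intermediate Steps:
Function('R')(m, C) = Mul(-3, C, m) (Function('R')(m, C) = Mul(-3, Mul(m, C)) = Mul(-3, Mul(C, m)) = Mul(-3, C, m))
y = 0 (y = Mul(Mul(0, -2), Add(Mul(5, 1), -5)) = Mul(0, Add(5, -5)) = Mul(0, 0) = 0)
D = -69 (D = Add(-69, Mul(-1, 0)) = Add(-69, 0) = -69)
f = 54 (f = Mul(3, Mul(-3, 2, -3)) = Mul(3, 18) = 54)
Mul(f, D) = Mul(54, -69) = -3726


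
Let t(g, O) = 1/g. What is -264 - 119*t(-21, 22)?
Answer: -775/3 ≈ -258.33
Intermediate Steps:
-264 - 119*t(-21, 22) = -264 - 119/(-21) = -264 - 119*(-1/21) = -264 + 17/3 = -775/3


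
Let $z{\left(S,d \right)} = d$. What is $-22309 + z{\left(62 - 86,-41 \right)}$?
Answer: $-22350$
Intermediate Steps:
$-22309 + z{\left(62 - 86,-41 \right)} = -22309 - 41 = -22350$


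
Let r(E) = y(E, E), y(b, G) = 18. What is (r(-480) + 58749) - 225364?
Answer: -166597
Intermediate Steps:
r(E) = 18
(r(-480) + 58749) - 225364 = (18 + 58749) - 225364 = 58767 - 225364 = -166597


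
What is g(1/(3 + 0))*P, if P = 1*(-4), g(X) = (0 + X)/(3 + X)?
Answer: -⅖ ≈ -0.40000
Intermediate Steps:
g(X) = X/(3 + X)
P = -4
g(1/(3 + 0))*P = (1/((3 + 0)*(3 + 1/(3 + 0))))*(-4) = (1/(3*(3 + 1/3)))*(-4) = (1/(3*(3 + ⅓)))*(-4) = (1/(3*(10/3)))*(-4) = ((⅓)*(3/10))*(-4) = (⅒)*(-4) = -⅖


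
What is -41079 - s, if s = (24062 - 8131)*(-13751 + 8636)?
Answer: 81445986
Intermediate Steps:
s = -81487065 (s = 15931*(-5115) = -81487065)
-41079 - s = -41079 - 1*(-81487065) = -41079 + 81487065 = 81445986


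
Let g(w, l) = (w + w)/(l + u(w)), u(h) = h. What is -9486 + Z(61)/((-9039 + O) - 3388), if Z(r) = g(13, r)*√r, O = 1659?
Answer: -9486 - 13*√61/398416 ≈ -9486.0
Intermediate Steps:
g(w, l) = 2*w/(l + w) (g(w, l) = (w + w)/(l + w) = (2*w)/(l + w) = 2*w/(l + w))
Z(r) = 26*√r/(13 + r) (Z(r) = (2*13/(r + 13))*√r = (2*13/(13 + r))*√r = (26/(13 + r))*√r = 26*√r/(13 + r))
-9486 + Z(61)/((-9039 + O) - 3388) = -9486 + (26*√61/(13 + 61))/((-9039 + 1659) - 3388) = -9486 + (26*√61/74)/(-7380 - 3388) = -9486 + (26*√61*(1/74))/(-10768) = -9486 + (13*√61/37)*(-1/10768) = -9486 - 13*√61/398416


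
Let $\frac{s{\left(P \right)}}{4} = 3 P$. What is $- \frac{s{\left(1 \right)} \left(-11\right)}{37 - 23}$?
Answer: $\frac{66}{7} \approx 9.4286$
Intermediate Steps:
$s{\left(P \right)} = 12 P$ ($s{\left(P \right)} = 4 \cdot 3 P = 12 P$)
$- \frac{s{\left(1 \right)} \left(-11\right)}{37 - 23} = - \frac{12 \cdot 1 \left(-11\right)}{37 - 23} = - \frac{12 \left(-11\right)}{14} = - \frac{-132}{14} = \left(-1\right) \left(- \frac{66}{7}\right) = \frac{66}{7}$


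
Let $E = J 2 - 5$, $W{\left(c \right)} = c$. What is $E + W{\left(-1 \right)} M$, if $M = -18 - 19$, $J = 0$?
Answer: $32$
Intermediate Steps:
$E = -5$ ($E = 0 \cdot 2 - 5 = 0 - 5 = -5$)
$M = -37$ ($M = -18 - 19 = -37$)
$E + W{\left(-1 \right)} M = -5 - -37 = -5 + 37 = 32$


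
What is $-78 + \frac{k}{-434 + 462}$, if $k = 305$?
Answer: $- \frac{1879}{28} \approx -67.107$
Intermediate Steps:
$-78 + \frac{k}{-434 + 462} = -78 + \frac{305}{-434 + 462} = -78 + \frac{305}{28} = - \frac{1879}{28}$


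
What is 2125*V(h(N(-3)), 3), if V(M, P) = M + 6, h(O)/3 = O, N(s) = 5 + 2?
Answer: 57375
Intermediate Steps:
N(s) = 7
h(O) = 3*O
V(M, P) = 6 + M
2125*V(h(N(-3)), 3) = 2125*(6 + 3*7) = 2125*(6 + 21) = 2125*27 = 57375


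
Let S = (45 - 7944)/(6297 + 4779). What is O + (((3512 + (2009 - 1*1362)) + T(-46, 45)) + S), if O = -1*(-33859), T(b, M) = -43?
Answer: 140201067/3692 ≈ 37974.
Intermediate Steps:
O = 33859
S = -2633/3692 (S = -7899/11076 = -7899*1/11076 = -2633/3692 ≈ -0.71316)
O + (((3512 + (2009 - 1*1362)) + T(-46, 45)) + S) = 33859 + (((3512 + (2009 - 1*1362)) - 43) - 2633/3692) = 33859 + (((3512 + (2009 - 1362)) - 43) - 2633/3692) = 33859 + (((3512 + 647) - 43) - 2633/3692) = 33859 + ((4159 - 43) - 2633/3692) = 33859 + (4116 - 2633/3692) = 33859 + 15193639/3692 = 140201067/3692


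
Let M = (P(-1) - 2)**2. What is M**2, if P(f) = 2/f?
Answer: 256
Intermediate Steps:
M = 16 (M = (2/(-1) - 2)**2 = (2*(-1) - 2)**2 = (-2 - 2)**2 = (-4)**2 = 16)
M**2 = 16**2 = 256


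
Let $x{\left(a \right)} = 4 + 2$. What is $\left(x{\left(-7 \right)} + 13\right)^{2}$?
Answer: $361$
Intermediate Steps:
$x{\left(a \right)} = 6$
$\left(x{\left(-7 \right)} + 13\right)^{2} = \left(6 + 13\right)^{2} = 19^{2} = 361$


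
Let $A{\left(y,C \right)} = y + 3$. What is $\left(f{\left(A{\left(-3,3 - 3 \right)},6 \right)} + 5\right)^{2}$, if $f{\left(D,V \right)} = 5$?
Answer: $100$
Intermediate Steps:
$A{\left(y,C \right)} = 3 + y$
$\left(f{\left(A{\left(-3,3 - 3 \right)},6 \right)} + 5\right)^{2} = \left(5 + 5\right)^{2} = 10^{2} = 100$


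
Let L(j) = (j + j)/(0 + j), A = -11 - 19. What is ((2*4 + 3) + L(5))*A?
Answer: -390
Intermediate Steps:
A = -30
L(j) = 2 (L(j) = (2*j)/j = 2)
((2*4 + 3) + L(5))*A = ((2*4 + 3) + 2)*(-30) = ((8 + 3) + 2)*(-30) = (11 + 2)*(-30) = 13*(-30) = -390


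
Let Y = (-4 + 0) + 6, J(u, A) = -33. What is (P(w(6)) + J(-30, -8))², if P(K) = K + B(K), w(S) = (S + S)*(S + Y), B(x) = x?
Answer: 25281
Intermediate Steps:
Y = 2 (Y = -4 + 6 = 2)
w(S) = 2*S*(2 + S) (w(S) = (S + S)*(S + 2) = (2*S)*(2 + S) = 2*S*(2 + S))
P(K) = 2*K (P(K) = K + K = 2*K)
(P(w(6)) + J(-30, -8))² = (2*(2*6*(2 + 6)) - 33)² = (2*(2*6*8) - 33)² = (2*96 - 33)² = (192 - 33)² = 159² = 25281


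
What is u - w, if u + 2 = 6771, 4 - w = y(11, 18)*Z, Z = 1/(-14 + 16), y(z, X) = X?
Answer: 6774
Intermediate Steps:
Z = ½ (Z = 1/2 = ½ ≈ 0.50000)
w = -5 (w = 4 - 18/2 = 4 - 1*9 = 4 - 9 = -5)
u = 6769 (u = -2 + 6771 = 6769)
u - w = 6769 - 1*(-5) = 6769 + 5 = 6774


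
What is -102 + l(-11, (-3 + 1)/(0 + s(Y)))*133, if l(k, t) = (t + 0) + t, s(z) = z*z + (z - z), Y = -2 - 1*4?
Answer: -1051/9 ≈ -116.78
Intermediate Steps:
Y = -6 (Y = -2 - 4 = -6)
s(z) = z**2 (s(z) = z**2 + 0 = z**2)
l(k, t) = 2*t (l(k, t) = t + t = 2*t)
-102 + l(-11, (-3 + 1)/(0 + s(Y)))*133 = -102 + (2*((-3 + 1)/(0 + (-6)**2)))*133 = -102 + (2*(-2/(0 + 36)))*133 = -102 + (2*(-2/36))*133 = -102 + (2*(-2*1/36))*133 = -102 + (2*(-1/18))*133 = -102 - 1/9*133 = -102 - 133/9 = -1051/9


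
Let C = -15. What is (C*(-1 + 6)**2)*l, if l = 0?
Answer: 0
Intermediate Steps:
(C*(-1 + 6)**2)*l = -15*(-1 + 6)**2*0 = -15*5**2*0 = -15*25*0 = -375*0 = 0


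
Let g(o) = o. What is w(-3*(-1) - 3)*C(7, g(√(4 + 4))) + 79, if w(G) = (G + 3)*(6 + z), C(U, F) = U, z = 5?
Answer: 310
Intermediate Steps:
w(G) = 33 + 11*G (w(G) = (G + 3)*(6 + 5) = (3 + G)*11 = 33 + 11*G)
w(-3*(-1) - 3)*C(7, g(√(4 + 4))) + 79 = (33 + 11*(-3*(-1) - 3))*7 + 79 = (33 + 11*(3 - 3))*7 + 79 = (33 + 11*0)*7 + 79 = (33 + 0)*7 + 79 = 33*7 + 79 = 231 + 79 = 310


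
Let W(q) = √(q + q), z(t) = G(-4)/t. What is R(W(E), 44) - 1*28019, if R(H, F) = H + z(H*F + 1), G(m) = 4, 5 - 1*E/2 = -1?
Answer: -1301846801/46463 + 93278*√6/46463 ≈ -28014.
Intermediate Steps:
E = 12 (E = 10 - 2*(-1) = 10 + 2 = 12)
z(t) = 4/t
W(q) = √2*√q (W(q) = √(2*q) = √2*√q)
R(H, F) = H + 4/(1 + F*H) (R(H, F) = H + 4/(H*F + 1) = H + 4/(F*H + 1) = H + 4/(1 + F*H))
R(W(E), 44) - 1*28019 = (√2*√12 + 4/(1 + 44*(√2*√12))) - 1*28019 = (√2*(2*√3) + 4/(1 + 44*(√2*(2*√3)))) - 28019 = (2*√6 + 4/(1 + 44*(2*√6))) - 28019 = (2*√6 + 4/(1 + 88*√6)) - 28019 = -28019 + 2*√6 + 4/(1 + 88*√6)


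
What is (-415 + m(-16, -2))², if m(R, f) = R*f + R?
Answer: 159201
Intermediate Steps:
m(R, f) = R + R*f
(-415 + m(-16, -2))² = (-415 - 16*(1 - 2))² = (-415 - 16*(-1))² = (-415 + 16)² = (-399)² = 159201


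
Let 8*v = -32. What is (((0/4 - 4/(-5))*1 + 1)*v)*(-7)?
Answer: 252/5 ≈ 50.400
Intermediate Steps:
v = -4 (v = (1/8)*(-32) = -4)
(((0/4 - 4/(-5))*1 + 1)*v)*(-7) = (((0/4 - 4/(-5))*1 + 1)*(-4))*(-7) = (((0*(1/4) - 4*(-1/5))*1 + 1)*(-4))*(-7) = (((0 + 4/5)*1 + 1)*(-4))*(-7) = (((4/5)*1 + 1)*(-4))*(-7) = ((4/5 + 1)*(-4))*(-7) = ((9/5)*(-4))*(-7) = -36/5*(-7) = 252/5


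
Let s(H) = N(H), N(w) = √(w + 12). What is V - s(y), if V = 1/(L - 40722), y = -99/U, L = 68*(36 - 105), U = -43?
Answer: -1/45414 - √26445/43 ≈ -3.7819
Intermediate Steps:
L = -4692 (L = 68*(-69) = -4692)
N(w) = √(12 + w)
y = 99/43 (y = -99/(-43) = -99*(-1/43) = 99/43 ≈ 2.3023)
s(H) = √(12 + H)
V = -1/45414 (V = 1/(-4692 - 40722) = 1/(-45414) = -1/45414 ≈ -2.2020e-5)
V - s(y) = -1/45414 - √(12 + 99/43) = -1/45414 - √(615/43) = -1/45414 - √26445/43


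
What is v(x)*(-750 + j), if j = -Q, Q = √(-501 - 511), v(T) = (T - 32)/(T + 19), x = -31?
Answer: -7875/2 - 21*I*√253/2 ≈ -3937.5 - 167.01*I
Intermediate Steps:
v(T) = (-32 + T)/(19 + T)
Q = 2*I*√253 (Q = √(-1012) = 2*I*√253 ≈ 31.812*I)
j = -2*I*√253 ≈ -31.812*I
v(x)*(-750 + j) = ((-32 - 31)/(19 - 31))*(-750 - 2*I*√253) = (-63/(-12))*(-750 - 2*I*√253) = (-1/12*(-63))*(-750 - 2*I*√253) = 21*(-750 - 2*I*√253)/4 = -7875/2 - 21*I*√253/2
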